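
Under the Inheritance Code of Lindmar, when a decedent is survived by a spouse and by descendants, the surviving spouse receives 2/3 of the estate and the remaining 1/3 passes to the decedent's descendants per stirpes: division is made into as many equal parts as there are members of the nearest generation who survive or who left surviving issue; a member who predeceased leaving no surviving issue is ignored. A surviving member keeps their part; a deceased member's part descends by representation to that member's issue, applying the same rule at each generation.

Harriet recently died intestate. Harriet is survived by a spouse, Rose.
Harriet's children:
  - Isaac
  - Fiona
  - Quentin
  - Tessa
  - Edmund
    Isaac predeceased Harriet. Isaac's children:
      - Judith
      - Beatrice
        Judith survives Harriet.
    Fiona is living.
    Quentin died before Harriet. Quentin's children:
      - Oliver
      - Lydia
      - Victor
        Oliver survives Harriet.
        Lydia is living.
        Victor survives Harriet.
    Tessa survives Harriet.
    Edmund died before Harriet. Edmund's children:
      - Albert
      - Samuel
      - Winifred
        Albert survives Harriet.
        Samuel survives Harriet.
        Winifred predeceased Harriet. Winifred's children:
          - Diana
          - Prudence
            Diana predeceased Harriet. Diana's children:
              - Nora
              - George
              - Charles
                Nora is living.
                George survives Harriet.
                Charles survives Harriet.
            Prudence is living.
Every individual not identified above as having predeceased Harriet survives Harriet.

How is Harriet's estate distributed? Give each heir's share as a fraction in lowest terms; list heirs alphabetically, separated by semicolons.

Rose, as surviving spouse, takes 2/3.
The remaining 1/3 passes to Harriet's descendants per stirpes.
The 1/3 is divided into 5 equal shares of 1/15 among Isaac, Fiona, Quentin, Tessa, Edmund.
Isaac predeceased; the 1/15 allotted to Isaac's branch passes to Isaac's issue by representation.
The 1/15 is divided into 2 equal shares of 1/30 among Judith, Beatrice.
Judith is living and takes 1/30.
Beatrice is living and takes 1/30.
Fiona is living and takes 1/15.
Quentin predeceased; the 1/15 allotted to Quentin's branch passes to Quentin's issue by representation.
The 1/15 is divided into 3 equal shares of 1/45 among Oliver, Lydia, Victor.
Oliver is living and takes 1/45.
Lydia is living and takes 1/45.
Victor is living and takes 1/45.
Tessa is living and takes 1/15.
Edmund predeceased; the 1/15 allotted to Edmund's branch passes to Edmund's issue by representation.
The 1/15 is divided into 3 equal shares of 1/45 among Albert, Samuel, Winifred.
Albert is living and takes 1/45.
Samuel is living and takes 1/45.
Winifred predeceased; the 1/45 allotted to Winifred's branch passes to Winifred's issue by representation.
The 1/45 is divided into 2 equal shares of 1/90 among Diana, Prudence.
Diana predeceased; the 1/90 allotted to Diana's branch passes to Diana's issue by representation.
The 1/90 is divided into 3 equal shares of 1/270 among Nora, George, Charles.
Nora is living and takes 1/270.
George is living and takes 1/270.
Charles is living and takes 1/270.
Prudence is living and takes 1/90.

Albert 1/45; Beatrice 1/30; Charles 1/270; Fiona 1/15; George 1/270; Judith 1/30; Lydia 1/45; Nora 1/270; Oliver 1/45; Prudence 1/90; Rose 2/3; Samuel 1/45; Tessa 1/15; Victor 1/45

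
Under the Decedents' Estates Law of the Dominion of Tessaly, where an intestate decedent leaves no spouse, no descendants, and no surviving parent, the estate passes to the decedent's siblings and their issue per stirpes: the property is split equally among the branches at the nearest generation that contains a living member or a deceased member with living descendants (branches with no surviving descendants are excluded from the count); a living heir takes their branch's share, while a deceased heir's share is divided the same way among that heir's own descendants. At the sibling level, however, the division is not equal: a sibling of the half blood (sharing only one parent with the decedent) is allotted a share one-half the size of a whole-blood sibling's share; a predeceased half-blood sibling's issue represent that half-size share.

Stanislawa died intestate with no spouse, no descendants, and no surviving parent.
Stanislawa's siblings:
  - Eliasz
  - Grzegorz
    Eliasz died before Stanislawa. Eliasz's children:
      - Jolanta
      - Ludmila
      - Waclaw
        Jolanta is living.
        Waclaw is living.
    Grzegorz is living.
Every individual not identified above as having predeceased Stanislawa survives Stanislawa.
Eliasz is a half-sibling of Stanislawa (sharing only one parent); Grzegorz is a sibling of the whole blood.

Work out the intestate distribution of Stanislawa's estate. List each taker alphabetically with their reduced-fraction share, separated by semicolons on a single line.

Grzegorz 2/3; Jolanta 1/9; Ludmila 1/9; Waclaw 1/9

No spouse, descendants, or parent survives, so the estate passes to Stanislawa's siblings per stirpes.
Half-blood siblings count for one-half the weight of whole-blood siblings at the initial division.
Dividing 1 in proportion to weights (total weight 3/2): Eliasz (weight 1/2) → 1/3; Grzegorz (weight 1) → 2/3.
Eliasz predeceased; the 1/3 allotted to Eliasz's branch passes to Eliasz's issue by representation.
The 1/3 is divided into 3 equal shares of 1/9 among Jolanta, Ludmila, Waclaw.
Jolanta is living and takes 1/9.
Ludmila is living and takes 1/9.
Waclaw is living and takes 1/9.
Grzegorz is living and takes 2/3.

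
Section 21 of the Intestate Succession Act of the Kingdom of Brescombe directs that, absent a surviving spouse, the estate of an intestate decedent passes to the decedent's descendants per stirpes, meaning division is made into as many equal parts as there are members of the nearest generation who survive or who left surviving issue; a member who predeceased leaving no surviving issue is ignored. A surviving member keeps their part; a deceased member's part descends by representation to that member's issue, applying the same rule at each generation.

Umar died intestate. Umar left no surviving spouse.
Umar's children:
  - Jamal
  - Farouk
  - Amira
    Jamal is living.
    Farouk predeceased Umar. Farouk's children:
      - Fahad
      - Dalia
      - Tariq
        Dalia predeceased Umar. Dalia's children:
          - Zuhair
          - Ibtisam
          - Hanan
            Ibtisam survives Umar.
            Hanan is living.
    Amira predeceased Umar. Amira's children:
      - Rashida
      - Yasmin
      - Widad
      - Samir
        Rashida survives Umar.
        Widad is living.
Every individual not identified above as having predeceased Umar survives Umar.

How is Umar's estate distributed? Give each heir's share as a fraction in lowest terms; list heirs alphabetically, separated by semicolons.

Fahad 1/9; Hanan 1/27; Ibtisam 1/27; Jamal 1/3; Rashida 1/12; Samir 1/12; Tariq 1/9; Widad 1/12; Yasmin 1/12; Zuhair 1/27

There is no surviving spouse, so the entire estate passes to Umar's descendants per stirpes.
The estate is divided into 3 equal shares of 1/3 among Jamal, Farouk, Amira.
Jamal is living and takes 1/3.
Farouk predeceased; the 1/3 allotted to Farouk's branch passes to Farouk's issue by representation.
The 1/3 is divided into 3 equal shares of 1/9 among Fahad, Dalia, Tariq.
Fahad is living and takes 1/9.
Dalia predeceased; the 1/9 allotted to Dalia's branch passes to Dalia's issue by representation.
The 1/9 is divided into 3 equal shares of 1/27 among Zuhair, Ibtisam, Hanan.
Zuhair is living and takes 1/27.
Ibtisam is living and takes 1/27.
Hanan is living and takes 1/27.
Tariq is living and takes 1/9.
Amira predeceased; the 1/3 allotted to Amira's branch passes to Amira's issue by representation.
The 1/3 is divided into 4 equal shares of 1/12 among Rashida, Yasmin, Widad, Samir.
Rashida is living and takes 1/12.
Yasmin is living and takes 1/12.
Widad is living and takes 1/12.
Samir is living and takes 1/12.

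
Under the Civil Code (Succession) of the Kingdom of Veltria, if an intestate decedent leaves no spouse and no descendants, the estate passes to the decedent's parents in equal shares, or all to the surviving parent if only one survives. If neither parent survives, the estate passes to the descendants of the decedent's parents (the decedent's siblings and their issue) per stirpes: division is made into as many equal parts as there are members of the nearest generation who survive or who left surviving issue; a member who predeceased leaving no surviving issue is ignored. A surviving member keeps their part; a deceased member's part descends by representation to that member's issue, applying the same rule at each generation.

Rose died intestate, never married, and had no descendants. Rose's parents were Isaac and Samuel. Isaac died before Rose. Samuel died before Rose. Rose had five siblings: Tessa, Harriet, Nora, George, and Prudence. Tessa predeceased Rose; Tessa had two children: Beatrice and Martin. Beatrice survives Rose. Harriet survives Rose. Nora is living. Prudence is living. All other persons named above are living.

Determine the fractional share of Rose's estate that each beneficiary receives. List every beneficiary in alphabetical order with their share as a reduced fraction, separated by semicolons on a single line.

Beatrice 1/10; George 1/5; Harriet 1/5; Martin 1/10; Nora 1/5; Prudence 1/5

Neither parent survives and there are no descendants, so the estate passes to Rose's siblings and their issue per stirpes.
The estate is divided into 5 equal shares of 1/5 among Tessa, Harriet, Nora, George, Prudence.
Tessa predeceased; the 1/5 allotted to Tessa's branch passes to Tessa's issue by representation.
The 1/5 is divided into 2 equal shares of 1/10 among Beatrice, Martin.
Beatrice is living and takes 1/10.
Martin is living and takes 1/10.
Harriet is living and takes 1/5.
Nora is living and takes 1/5.
George is living and takes 1/5.
Prudence is living and takes 1/5.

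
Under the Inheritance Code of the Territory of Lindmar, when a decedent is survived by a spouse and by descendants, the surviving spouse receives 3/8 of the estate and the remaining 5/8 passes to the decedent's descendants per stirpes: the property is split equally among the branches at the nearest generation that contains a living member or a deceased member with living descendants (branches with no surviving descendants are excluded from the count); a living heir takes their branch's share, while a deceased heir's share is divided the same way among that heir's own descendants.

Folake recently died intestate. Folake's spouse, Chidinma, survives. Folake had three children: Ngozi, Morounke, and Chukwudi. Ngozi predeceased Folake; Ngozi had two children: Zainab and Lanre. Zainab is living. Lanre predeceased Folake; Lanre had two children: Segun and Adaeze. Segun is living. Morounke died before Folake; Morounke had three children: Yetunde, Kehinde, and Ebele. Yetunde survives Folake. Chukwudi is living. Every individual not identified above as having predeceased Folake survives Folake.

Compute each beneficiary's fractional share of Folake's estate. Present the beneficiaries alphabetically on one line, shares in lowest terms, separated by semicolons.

Adaeze 5/96; Chidinma 3/8; Chukwudi 5/24; Ebele 5/72; Kehinde 5/72; Segun 5/96; Yetunde 5/72; Zainab 5/48

Chidinma, as surviving spouse, takes 3/8.
The remaining 5/8 passes to Folake's descendants per stirpes.
The 5/8 is divided into 3 equal shares of 5/24 among Ngozi, Morounke, Chukwudi.
Ngozi predeceased; the 5/24 allotted to Ngozi's branch passes to Ngozi's issue by representation.
The 5/24 is divided into 2 equal shares of 5/48 among Zainab, Lanre.
Zainab is living and takes 5/48.
Lanre predeceased; the 5/48 allotted to Lanre's branch passes to Lanre's issue by representation.
The 5/48 is divided into 2 equal shares of 5/96 among Segun, Adaeze.
Segun is living and takes 5/96.
Adaeze is living and takes 5/96.
Morounke predeceased; the 5/24 allotted to Morounke's branch passes to Morounke's issue by representation.
The 5/24 is divided into 3 equal shares of 5/72 among Yetunde, Kehinde, Ebele.
Yetunde is living and takes 5/72.
Kehinde is living and takes 5/72.
Ebele is living and takes 5/72.
Chukwudi is living and takes 5/24.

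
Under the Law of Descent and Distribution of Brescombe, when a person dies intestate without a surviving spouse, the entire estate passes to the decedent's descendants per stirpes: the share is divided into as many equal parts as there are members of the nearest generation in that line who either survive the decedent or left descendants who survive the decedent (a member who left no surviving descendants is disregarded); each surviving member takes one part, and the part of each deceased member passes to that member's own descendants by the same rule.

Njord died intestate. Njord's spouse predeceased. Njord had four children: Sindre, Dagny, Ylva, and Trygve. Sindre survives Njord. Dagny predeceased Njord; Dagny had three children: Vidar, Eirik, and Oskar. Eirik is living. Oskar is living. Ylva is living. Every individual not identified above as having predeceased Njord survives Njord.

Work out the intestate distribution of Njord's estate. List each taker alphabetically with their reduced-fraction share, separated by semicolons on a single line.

Eirik 1/12; Oskar 1/12; Sindre 1/4; Trygve 1/4; Vidar 1/12; Ylva 1/4

There is no surviving spouse, so the entire estate passes to Njord's descendants per stirpes.
The estate is divided into 4 equal shares of 1/4 among Sindre, Dagny, Ylva, Trygve.
Sindre is living and takes 1/4.
Dagny predeceased; the 1/4 allotted to Dagny's branch passes to Dagny's issue by representation.
The 1/4 is divided into 3 equal shares of 1/12 among Vidar, Eirik, Oskar.
Vidar is living and takes 1/12.
Eirik is living and takes 1/12.
Oskar is living and takes 1/12.
Ylva is living and takes 1/4.
Trygve is living and takes 1/4.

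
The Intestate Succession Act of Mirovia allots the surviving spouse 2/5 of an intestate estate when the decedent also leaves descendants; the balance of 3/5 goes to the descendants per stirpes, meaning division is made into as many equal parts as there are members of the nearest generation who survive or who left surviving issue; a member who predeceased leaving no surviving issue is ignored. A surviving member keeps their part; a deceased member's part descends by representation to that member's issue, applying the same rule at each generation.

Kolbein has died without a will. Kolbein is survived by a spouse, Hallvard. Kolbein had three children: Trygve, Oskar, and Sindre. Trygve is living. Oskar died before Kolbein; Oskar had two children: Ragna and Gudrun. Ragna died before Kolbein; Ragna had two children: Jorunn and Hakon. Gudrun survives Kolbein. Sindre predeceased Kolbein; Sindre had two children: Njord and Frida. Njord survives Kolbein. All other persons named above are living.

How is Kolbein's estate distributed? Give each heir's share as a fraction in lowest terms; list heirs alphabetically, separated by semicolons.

Hallvard, as surviving spouse, takes 2/5.
The remaining 3/5 passes to Kolbein's descendants per stirpes.
The 3/5 is divided into 3 equal shares of 1/5 among Trygve, Oskar, Sindre.
Trygve is living and takes 1/5.
Oskar predeceased; the 1/5 allotted to Oskar's branch passes to Oskar's issue by representation.
The 1/5 is divided into 2 equal shares of 1/10 among Ragna, Gudrun.
Ragna predeceased; the 1/10 allotted to Ragna's branch passes to Ragna's issue by representation.
The 1/10 is divided into 2 equal shares of 1/20 among Jorunn, Hakon.
Jorunn is living and takes 1/20.
Hakon is living and takes 1/20.
Gudrun is living and takes 1/10.
Sindre predeceased; the 1/5 allotted to Sindre's branch passes to Sindre's issue by representation.
The 1/5 is divided into 2 equal shares of 1/10 among Njord, Frida.
Njord is living and takes 1/10.
Frida is living and takes 1/10.

Frida 1/10; Gudrun 1/10; Hakon 1/20; Hallvard 2/5; Jorunn 1/20; Njord 1/10; Trygve 1/5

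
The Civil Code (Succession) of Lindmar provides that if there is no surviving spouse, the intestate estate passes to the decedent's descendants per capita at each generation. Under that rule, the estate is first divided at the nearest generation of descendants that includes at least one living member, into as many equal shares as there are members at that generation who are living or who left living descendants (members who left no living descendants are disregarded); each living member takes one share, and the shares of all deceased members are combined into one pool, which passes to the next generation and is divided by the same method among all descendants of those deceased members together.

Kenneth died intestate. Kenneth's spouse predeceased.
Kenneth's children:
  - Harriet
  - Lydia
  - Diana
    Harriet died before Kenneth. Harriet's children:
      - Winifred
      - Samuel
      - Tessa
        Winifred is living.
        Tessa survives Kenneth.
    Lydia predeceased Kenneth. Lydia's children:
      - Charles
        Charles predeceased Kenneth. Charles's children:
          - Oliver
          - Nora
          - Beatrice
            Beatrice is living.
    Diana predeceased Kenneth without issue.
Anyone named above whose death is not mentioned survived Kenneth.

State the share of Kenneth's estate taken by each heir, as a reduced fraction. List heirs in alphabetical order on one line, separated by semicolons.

There is no surviving spouse, so the entire estate passes to Kenneth's descendants per capita at each generation.
No one at generation 1 (Harriet, Lydia) is living; moving to the next generation.
At generation 2 (Winifred, Samuel, Tessa, Charles) there are 4 shares of (1)/4 = 1/4 each.
Living: Winifred, Samuel, and Tessa — each takes 1/4.
Deceased: Charles. That 1/4 share is carried to generation 3.
At generation 3 (Oliver, Nora, Beatrice) there are 3 shares of (1/4)/3 = 1/12 each.
Living: Oliver, Nora, and Beatrice — each takes 1/12.

Beatrice 1/12; Nora 1/12; Oliver 1/12; Samuel 1/4; Tessa 1/4; Winifred 1/4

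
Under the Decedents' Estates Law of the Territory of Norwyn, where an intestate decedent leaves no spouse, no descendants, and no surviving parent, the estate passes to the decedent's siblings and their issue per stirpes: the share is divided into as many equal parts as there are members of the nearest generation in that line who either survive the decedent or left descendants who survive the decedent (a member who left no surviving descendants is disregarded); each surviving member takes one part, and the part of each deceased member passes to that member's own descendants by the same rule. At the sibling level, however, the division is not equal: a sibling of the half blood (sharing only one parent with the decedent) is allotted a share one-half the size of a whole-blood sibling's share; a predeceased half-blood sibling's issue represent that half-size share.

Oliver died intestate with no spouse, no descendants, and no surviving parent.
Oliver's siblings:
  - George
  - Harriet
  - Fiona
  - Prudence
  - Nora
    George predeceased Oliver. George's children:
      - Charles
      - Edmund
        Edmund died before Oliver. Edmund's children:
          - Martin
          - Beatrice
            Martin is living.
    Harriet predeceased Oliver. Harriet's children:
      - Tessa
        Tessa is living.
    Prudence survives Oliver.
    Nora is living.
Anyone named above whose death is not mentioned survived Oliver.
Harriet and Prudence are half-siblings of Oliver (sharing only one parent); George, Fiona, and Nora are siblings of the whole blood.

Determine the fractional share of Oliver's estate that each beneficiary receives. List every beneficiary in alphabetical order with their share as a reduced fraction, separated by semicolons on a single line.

No spouse, descendants, or parent survives, so the estate passes to Oliver's siblings per stirpes.
Half-blood siblings count for one-half the weight of whole-blood siblings at the initial division.
Dividing 1 in proportion to weights (total weight 4): George (weight 1) → 1/4; Harriet (weight 1/2) → 1/8; Fiona (weight 1) → 1/4; Prudence (weight 1/2) → 1/8; Nora (weight 1) → 1/4.
George predeceased; the 1/4 allotted to George's branch passes to George's issue by representation.
The 1/4 is divided into 2 equal shares of 1/8 among Charles, Edmund.
Charles is living and takes 1/8.
Edmund predeceased; the 1/8 allotted to Edmund's branch passes to Edmund's issue by representation.
The 1/8 is divided into 2 equal shares of 1/16 among Martin, Beatrice.
Martin is living and takes 1/16.
Beatrice is living and takes 1/16.
Harriet predeceased; the 1/8 allotted to Harriet's branch passes to Harriet's issue by representation.
Tessa is the sole taker at this level and receives the full 1/8.
Fiona is living and takes 1/4.
Prudence is living and takes 1/8.
Nora is living and takes 1/4.

Beatrice 1/16; Charles 1/8; Fiona 1/4; Martin 1/16; Nora 1/4; Prudence 1/8; Tessa 1/8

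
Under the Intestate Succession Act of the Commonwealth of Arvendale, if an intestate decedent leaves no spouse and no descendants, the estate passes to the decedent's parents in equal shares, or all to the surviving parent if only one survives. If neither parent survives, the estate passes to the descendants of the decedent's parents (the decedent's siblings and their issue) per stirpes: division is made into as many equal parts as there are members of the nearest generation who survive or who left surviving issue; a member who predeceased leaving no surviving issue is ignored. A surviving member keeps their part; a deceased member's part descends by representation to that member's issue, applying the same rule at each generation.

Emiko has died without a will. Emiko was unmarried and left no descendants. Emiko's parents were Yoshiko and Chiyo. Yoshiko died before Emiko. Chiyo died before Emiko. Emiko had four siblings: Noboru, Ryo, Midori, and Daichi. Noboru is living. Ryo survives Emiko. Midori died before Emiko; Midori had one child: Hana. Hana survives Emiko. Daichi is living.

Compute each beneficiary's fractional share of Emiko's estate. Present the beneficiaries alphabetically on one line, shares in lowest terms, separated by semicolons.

Daichi 1/4; Hana 1/4; Noboru 1/4; Ryo 1/4

Neither parent survives and there are no descendants, so the estate passes to Emiko's siblings and their issue per stirpes.
The estate is divided into 4 equal shares of 1/4 among Noboru, Ryo, Midori, Daichi.
Noboru is living and takes 1/4.
Ryo is living and takes 1/4.
Midori predeceased; the 1/4 allotted to Midori's branch passes to Midori's issue by representation.
Hana is the sole taker at this level and receives the full 1/4.
Daichi is living and takes 1/4.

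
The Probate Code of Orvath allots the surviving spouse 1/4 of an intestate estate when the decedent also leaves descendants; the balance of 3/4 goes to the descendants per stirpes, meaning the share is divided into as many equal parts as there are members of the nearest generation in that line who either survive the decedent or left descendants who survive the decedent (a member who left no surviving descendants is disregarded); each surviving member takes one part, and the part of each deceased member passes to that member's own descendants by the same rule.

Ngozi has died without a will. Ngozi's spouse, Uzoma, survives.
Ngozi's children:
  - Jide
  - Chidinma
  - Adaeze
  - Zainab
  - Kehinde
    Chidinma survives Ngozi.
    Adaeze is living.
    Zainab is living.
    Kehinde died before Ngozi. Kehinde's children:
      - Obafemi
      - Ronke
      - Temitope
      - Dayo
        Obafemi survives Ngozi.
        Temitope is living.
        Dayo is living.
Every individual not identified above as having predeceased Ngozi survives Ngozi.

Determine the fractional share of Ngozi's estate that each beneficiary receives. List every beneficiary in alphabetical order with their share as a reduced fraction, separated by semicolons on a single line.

Adaeze 3/20; Chidinma 3/20; Dayo 3/80; Jide 3/20; Obafemi 3/80; Ronke 3/80; Temitope 3/80; Uzoma 1/4; Zainab 3/20

Uzoma, as surviving spouse, takes 1/4.
The remaining 3/4 passes to Ngozi's descendants per stirpes.
The 3/4 is divided into 5 equal shares of 3/20 among Jide, Chidinma, Adaeze, Zainab, Kehinde.
Jide is living and takes 3/20.
Chidinma is living and takes 3/20.
Adaeze is living and takes 3/20.
Zainab is living and takes 3/20.
Kehinde predeceased; the 3/20 allotted to Kehinde's branch passes to Kehinde's issue by representation.
The 3/20 is divided into 4 equal shares of 3/80 among Obafemi, Ronke, Temitope, Dayo.
Obafemi is living and takes 3/80.
Ronke is living and takes 3/80.
Temitope is living and takes 3/80.
Dayo is living and takes 3/80.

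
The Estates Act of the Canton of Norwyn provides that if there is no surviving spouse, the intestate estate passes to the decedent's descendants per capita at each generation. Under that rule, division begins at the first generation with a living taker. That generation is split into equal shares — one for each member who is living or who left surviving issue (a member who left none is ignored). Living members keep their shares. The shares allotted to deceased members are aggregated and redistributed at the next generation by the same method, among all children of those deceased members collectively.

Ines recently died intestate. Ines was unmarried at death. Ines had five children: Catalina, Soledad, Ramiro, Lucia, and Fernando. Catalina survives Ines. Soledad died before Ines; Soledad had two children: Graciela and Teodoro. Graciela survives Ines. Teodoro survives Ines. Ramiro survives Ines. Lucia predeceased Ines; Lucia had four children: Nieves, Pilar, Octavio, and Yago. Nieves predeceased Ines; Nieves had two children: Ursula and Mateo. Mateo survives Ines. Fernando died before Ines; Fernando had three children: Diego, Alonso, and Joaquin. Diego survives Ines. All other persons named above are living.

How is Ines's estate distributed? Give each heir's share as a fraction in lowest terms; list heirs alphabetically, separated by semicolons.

There is no surviving spouse, so the entire estate passes to Ines's descendants per capita at each generation.
At generation 1 (Catalina, Soledad, Ramiro, Lucia, Fernando) there are 5 shares of (1)/5 = 1/5 each.
Living: Catalina and Ramiro — each takes 1/5.
Deceased: Soledad, Lucia, and Fernando. Their combined 3/5 is pooled and carried to generation 2.
At generation 2 (Graciela, Teodoro, Nieves, Pilar, Octavio, Yago, Diego, Alonso, Joaquin) there are 9 shares of (3/5)/9 = 1/15 each.
Living: Graciela, Teodoro, Pilar, Octavio, Yago, Diego, Alonso, and Joaquin — each takes 1/15.
Deceased: Nieves. That 1/15 share is carried to generation 3.
At generation 3 (Ursula, Mateo) there are 2 shares of (1/15)/2 = 1/30 each.
Living: Ursula and Mateo — each takes 1/30.

Alonso 1/15; Catalina 1/5; Diego 1/15; Graciela 1/15; Joaquin 1/15; Mateo 1/30; Octavio 1/15; Pilar 1/15; Ramiro 1/5; Teodoro 1/15; Ursula 1/30; Yago 1/15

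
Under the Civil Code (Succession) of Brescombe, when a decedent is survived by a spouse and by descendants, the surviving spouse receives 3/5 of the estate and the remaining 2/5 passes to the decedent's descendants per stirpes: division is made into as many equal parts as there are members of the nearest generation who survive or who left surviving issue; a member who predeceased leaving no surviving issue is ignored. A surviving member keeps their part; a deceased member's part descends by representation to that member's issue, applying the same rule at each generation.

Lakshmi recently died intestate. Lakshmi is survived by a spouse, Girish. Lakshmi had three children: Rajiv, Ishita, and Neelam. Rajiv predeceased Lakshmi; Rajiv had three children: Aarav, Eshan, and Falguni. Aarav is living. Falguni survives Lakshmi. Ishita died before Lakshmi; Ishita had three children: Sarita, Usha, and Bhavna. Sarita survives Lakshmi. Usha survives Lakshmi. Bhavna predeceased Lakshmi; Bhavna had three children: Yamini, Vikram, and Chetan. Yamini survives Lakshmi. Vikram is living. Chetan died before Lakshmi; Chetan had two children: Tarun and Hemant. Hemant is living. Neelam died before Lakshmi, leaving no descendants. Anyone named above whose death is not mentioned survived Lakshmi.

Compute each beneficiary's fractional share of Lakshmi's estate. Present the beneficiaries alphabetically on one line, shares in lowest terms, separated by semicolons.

Aarav 1/15; Eshan 1/15; Falguni 1/15; Girish 3/5; Hemant 1/90; Sarita 1/15; Tarun 1/90; Usha 1/15; Vikram 1/45; Yamini 1/45

Girish, as surviving spouse, takes 3/5.
The remaining 2/5 passes to Lakshmi's descendants per stirpes.
Neelam left no surviving issue, so that branch lapses and is disregarded.
The 2/5 is divided into 2 equal shares of 1/5 among Rajiv, Ishita.
Rajiv predeceased; the 1/5 allotted to Rajiv's branch passes to Rajiv's issue by representation.
The 1/5 is divided into 3 equal shares of 1/15 among Aarav, Eshan, Falguni.
Aarav is living and takes 1/15.
Eshan is living and takes 1/15.
Falguni is living and takes 1/15.
Ishita predeceased; the 1/5 allotted to Ishita's branch passes to Ishita's issue by representation.
The 1/5 is divided into 3 equal shares of 1/15 among Sarita, Usha, Bhavna.
Sarita is living and takes 1/15.
Usha is living and takes 1/15.
Bhavna predeceased; the 1/15 allotted to Bhavna's branch passes to Bhavna's issue by representation.
The 1/15 is divided into 3 equal shares of 1/45 among Yamini, Vikram, Chetan.
Yamini is living and takes 1/45.
Vikram is living and takes 1/45.
Chetan predeceased; the 1/45 allotted to Chetan's branch passes to Chetan's issue by representation.
The 1/45 is divided into 2 equal shares of 1/90 among Tarun, Hemant.
Tarun is living and takes 1/90.
Hemant is living and takes 1/90.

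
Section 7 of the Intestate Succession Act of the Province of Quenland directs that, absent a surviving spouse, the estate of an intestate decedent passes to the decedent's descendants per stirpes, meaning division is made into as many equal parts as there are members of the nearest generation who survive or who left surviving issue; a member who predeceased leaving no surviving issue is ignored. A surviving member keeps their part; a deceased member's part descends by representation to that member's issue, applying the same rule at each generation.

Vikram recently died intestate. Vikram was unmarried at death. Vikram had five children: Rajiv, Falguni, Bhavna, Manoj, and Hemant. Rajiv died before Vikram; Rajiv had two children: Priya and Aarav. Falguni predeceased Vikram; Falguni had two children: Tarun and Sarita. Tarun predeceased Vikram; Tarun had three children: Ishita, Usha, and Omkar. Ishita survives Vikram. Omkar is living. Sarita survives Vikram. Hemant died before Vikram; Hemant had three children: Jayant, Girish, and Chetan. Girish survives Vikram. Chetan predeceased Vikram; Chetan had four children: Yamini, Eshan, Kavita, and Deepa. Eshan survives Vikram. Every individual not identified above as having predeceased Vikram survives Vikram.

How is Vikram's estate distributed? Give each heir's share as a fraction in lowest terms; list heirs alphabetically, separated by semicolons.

Aarav 1/10; Bhavna 1/5; Deepa 1/60; Eshan 1/60; Girish 1/15; Ishita 1/30; Jayant 1/15; Kavita 1/60; Manoj 1/5; Omkar 1/30; Priya 1/10; Sarita 1/10; Usha 1/30; Yamini 1/60

There is no surviving spouse, so the entire estate passes to Vikram's descendants per stirpes.
The estate is divided into 5 equal shares of 1/5 among Rajiv, Falguni, Bhavna, Manoj, Hemant.
Rajiv predeceased; the 1/5 allotted to Rajiv's branch passes to Rajiv's issue by representation.
The 1/5 is divided into 2 equal shares of 1/10 among Priya, Aarav.
Priya is living and takes 1/10.
Aarav is living and takes 1/10.
Falguni predeceased; the 1/5 allotted to Falguni's branch passes to Falguni's issue by representation.
The 1/5 is divided into 2 equal shares of 1/10 among Tarun, Sarita.
Tarun predeceased; the 1/10 allotted to Tarun's branch passes to Tarun's issue by representation.
The 1/10 is divided into 3 equal shares of 1/30 among Ishita, Usha, Omkar.
Ishita is living and takes 1/30.
Usha is living and takes 1/30.
Omkar is living and takes 1/30.
Sarita is living and takes 1/10.
Bhavna is living and takes 1/5.
Manoj is living and takes 1/5.
Hemant predeceased; the 1/5 allotted to Hemant's branch passes to Hemant's issue by representation.
The 1/5 is divided into 3 equal shares of 1/15 among Jayant, Girish, Chetan.
Jayant is living and takes 1/15.
Girish is living and takes 1/15.
Chetan predeceased; the 1/15 allotted to Chetan's branch passes to Chetan's issue by representation.
The 1/15 is divided into 4 equal shares of 1/60 among Yamini, Eshan, Kavita, Deepa.
Yamini is living and takes 1/60.
Eshan is living and takes 1/60.
Kavita is living and takes 1/60.
Deepa is living and takes 1/60.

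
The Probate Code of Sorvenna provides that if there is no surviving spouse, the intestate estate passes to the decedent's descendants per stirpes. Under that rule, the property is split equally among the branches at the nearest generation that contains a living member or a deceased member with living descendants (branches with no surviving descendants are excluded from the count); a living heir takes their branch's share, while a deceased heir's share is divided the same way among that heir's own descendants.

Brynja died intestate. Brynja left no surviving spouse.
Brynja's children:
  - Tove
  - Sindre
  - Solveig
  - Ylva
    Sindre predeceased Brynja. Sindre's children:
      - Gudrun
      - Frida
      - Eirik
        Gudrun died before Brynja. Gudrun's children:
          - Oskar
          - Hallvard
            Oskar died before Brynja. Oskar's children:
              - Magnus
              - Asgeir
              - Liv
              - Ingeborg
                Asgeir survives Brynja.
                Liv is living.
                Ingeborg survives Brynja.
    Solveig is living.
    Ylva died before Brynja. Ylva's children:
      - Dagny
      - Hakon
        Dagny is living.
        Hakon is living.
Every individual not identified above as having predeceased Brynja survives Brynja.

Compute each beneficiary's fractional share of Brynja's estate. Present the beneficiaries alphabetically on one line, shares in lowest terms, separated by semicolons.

Asgeir 1/96; Dagny 1/8; Eirik 1/12; Frida 1/12; Hakon 1/8; Hallvard 1/24; Ingeborg 1/96; Liv 1/96; Magnus 1/96; Solveig 1/4; Tove 1/4

There is no surviving spouse, so the entire estate passes to Brynja's descendants per stirpes.
The estate is divided into 4 equal shares of 1/4 among Tove, Sindre, Solveig, Ylva.
Tove is living and takes 1/4.
Sindre predeceased; the 1/4 allotted to Sindre's branch passes to Sindre's issue by representation.
The 1/4 is divided into 3 equal shares of 1/12 among Gudrun, Frida, Eirik.
Gudrun predeceased; the 1/12 allotted to Gudrun's branch passes to Gudrun's issue by representation.
The 1/12 is divided into 2 equal shares of 1/24 among Oskar, Hallvard.
Oskar predeceased; the 1/24 allotted to Oskar's branch passes to Oskar's issue by representation.
The 1/24 is divided into 4 equal shares of 1/96 among Magnus, Asgeir, Liv, Ingeborg.
Magnus is living and takes 1/96.
Asgeir is living and takes 1/96.
Liv is living and takes 1/96.
Ingeborg is living and takes 1/96.
Hallvard is living and takes 1/24.
Frida is living and takes 1/12.
Eirik is living and takes 1/12.
Solveig is living and takes 1/4.
Ylva predeceased; the 1/4 allotted to Ylva's branch passes to Ylva's issue by representation.
The 1/4 is divided into 2 equal shares of 1/8 among Dagny, Hakon.
Dagny is living and takes 1/8.
Hakon is living and takes 1/8.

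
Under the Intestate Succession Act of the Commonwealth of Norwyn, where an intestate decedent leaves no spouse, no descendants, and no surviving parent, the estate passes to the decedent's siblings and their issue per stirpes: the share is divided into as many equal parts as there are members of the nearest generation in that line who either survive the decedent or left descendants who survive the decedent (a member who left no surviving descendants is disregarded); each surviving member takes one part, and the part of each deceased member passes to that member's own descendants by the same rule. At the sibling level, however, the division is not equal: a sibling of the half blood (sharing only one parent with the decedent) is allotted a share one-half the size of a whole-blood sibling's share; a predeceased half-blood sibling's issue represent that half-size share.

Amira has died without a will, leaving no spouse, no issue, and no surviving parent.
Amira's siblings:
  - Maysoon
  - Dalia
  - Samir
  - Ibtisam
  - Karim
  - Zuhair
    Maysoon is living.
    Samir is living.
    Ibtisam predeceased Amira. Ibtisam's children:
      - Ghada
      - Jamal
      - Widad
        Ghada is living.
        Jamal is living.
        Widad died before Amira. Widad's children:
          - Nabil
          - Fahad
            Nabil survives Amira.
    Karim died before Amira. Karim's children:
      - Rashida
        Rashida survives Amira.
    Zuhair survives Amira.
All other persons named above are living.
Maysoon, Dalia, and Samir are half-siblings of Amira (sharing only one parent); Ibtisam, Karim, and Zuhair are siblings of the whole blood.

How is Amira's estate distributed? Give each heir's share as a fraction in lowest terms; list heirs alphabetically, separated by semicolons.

Dalia 1/9; Fahad 1/27; Ghada 2/27; Jamal 2/27; Maysoon 1/9; Nabil 1/27; Rashida 2/9; Samir 1/9; Zuhair 2/9

No spouse, descendants, or parent survives, so the estate passes to Amira's siblings per stirpes.
Half-blood siblings count for one-half the weight of whole-blood siblings at the initial division.
Dividing 1 in proportion to weights (total weight 9/2): Maysoon (weight 1/2) → 1/9; Dalia (weight 1/2) → 1/9; Samir (weight 1/2) → 1/9; Ibtisam (weight 1) → 2/9; Karim (weight 1) → 2/9; Zuhair (weight 1) → 2/9.
Maysoon is living and takes 1/9.
Dalia is living and takes 1/9.
Samir is living and takes 1/9.
Ibtisam predeceased; the 2/9 allotted to Ibtisam's branch passes to Ibtisam's issue by representation.
The 2/9 is divided into 3 equal shares of 2/27 among Ghada, Jamal, Widad.
Ghada is living and takes 2/27.
Jamal is living and takes 2/27.
Widad predeceased; the 2/27 allotted to Widad's branch passes to Widad's issue by representation.
The 2/27 is divided into 2 equal shares of 1/27 among Nabil, Fahad.
Nabil is living and takes 1/27.
Fahad is living and takes 1/27.
Karim predeceased; the 2/9 allotted to Karim's branch passes to Karim's issue by representation.
Rashida is the sole taker at this level and receives the full 2/9.
Zuhair is living and takes 2/9.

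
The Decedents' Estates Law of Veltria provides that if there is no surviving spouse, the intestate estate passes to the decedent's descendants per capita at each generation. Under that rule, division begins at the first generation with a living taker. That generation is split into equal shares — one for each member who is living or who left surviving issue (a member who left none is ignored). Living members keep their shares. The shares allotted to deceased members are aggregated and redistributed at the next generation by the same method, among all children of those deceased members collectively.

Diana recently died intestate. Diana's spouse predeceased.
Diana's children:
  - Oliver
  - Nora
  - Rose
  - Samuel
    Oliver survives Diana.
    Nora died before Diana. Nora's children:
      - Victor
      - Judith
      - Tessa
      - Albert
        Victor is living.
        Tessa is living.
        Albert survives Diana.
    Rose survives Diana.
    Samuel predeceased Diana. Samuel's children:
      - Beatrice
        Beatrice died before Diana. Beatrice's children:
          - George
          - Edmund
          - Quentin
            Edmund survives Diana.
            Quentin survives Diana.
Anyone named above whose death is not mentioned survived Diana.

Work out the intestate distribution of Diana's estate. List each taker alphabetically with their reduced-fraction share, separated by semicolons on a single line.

There is no surviving spouse, so the entire estate passes to Diana's descendants per capita at each generation.
At generation 1 (Oliver, Nora, Rose, Samuel) there are 4 shares of (1)/4 = 1/4 each.
Living: Oliver and Rose — each takes 1/4.
Deceased: Nora and Samuel. Their combined 1/2 is pooled and carried to generation 2.
At generation 2 (Victor, Judith, Tessa, Albert, Beatrice) there are 5 shares of (1/2)/5 = 1/10 each.
Living: Victor, Judith, Tessa, and Albert — each takes 1/10.
Deceased: Beatrice. That 1/10 share is carried to generation 3.
At generation 3 (George, Edmund, Quentin) there are 3 shares of (1/10)/3 = 1/30 each.
Living: George, Edmund, and Quentin — each takes 1/30.

Albert 1/10; Edmund 1/30; George 1/30; Judith 1/10; Oliver 1/4; Quentin 1/30; Rose 1/4; Tessa 1/10; Victor 1/10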